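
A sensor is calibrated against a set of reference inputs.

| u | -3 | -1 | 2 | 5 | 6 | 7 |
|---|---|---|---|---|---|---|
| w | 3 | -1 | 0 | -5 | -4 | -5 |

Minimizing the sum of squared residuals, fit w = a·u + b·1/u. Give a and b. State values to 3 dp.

a = -0.828, b = 1.787

With design matrix A, AᵀA = [[124, 6]; [6, 31957/22050]] and Aᵀw = [-92, -50/21]ᵀ.
Determinant 124·(31957/22050) − 6² = 1584434/11025.
a = ((-92)·(31957/22050) − 6·(-50/21))/(1584434/11025) = -656261/792217; b = (124·(-50/21) − 6·(-92))/(1584434/11025) = 1415400/792217.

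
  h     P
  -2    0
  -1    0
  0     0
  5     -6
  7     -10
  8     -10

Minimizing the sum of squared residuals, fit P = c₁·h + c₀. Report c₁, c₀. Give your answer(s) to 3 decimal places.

c₁ = -1.121, c₀ = -1.156

Setting ∂/∂c₁ … = 0 gives: 143·c₁ + 17·c₀ = -180;  17·c₁ + 6·c₀ = -26.
Δ = 143·6 − 17² = 569.
c₁ = ((-180)·6 − 17·(-26))/569 = -638/569; c₀ = (143·(-26) − 17·(-180))/569 = -658/569.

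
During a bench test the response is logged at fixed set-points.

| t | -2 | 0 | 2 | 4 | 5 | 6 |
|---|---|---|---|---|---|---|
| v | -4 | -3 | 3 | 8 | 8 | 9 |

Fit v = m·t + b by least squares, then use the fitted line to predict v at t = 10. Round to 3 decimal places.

v̂ = 17.316

MᵀM·[m, b]ᵀ = Mᵀv reads: 85·m + 15·b = 140;  15·m + 6·b = 21.
Eliminating b: 6·(row 1) − 15·(row 2) gives 285·m = 6·140 − 15·21 = 525, so m = 35/19.
Then b = (21 − 15·(35/19))/6 = -21/19.
At t = 10: v̂ = (35/19)·(10) + (-21/19)·(1) = 329/19.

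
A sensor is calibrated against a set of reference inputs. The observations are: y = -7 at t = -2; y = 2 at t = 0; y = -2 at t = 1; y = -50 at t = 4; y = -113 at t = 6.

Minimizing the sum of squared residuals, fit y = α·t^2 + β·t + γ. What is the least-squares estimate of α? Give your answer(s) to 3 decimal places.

From the data, Σt^2·t^2 = 1569, Σt^2·t = 273, Σt^2 = 57, Σt·t = 57, Σt = 9, Σ1 = 5.
For Aᵀy: Σt^2·y = -4898, Σt·y = -866, Σy = -170.
AᵀA·[α, β, γ]ᵀ = Aᵀy becomes [[1569, 273, 57]; [273, 57, 9]; [57, 9, 5]]·[α, β, γ]ᵀ = [-4898, -866, -170]ᵀ.
Solving the 3×3 system (Gaussian elimination) gives α = -440/147, β = -60/49, γ = 114/49.

α = -2.993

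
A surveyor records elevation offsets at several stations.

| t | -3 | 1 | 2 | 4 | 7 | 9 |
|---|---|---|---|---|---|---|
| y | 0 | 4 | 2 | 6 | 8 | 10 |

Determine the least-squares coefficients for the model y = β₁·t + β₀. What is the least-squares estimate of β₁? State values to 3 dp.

β₁ = 0.836

Compute the Gram sums: Σt·t = 160, Σt = 20, Σ1 = 6.
And Σt·y = 178, Σy = 30.
Normal equations: [[160, 20]; [20, 6]]·[β₁, β₀]ᵀ = [178, 30]ᵀ.
Determinant 160·6 − 20² = 560.
β₁ = (178·6 − 20·30)/560 = 117/140; β₀ = (160·30 − 20·178)/560 = 31/14.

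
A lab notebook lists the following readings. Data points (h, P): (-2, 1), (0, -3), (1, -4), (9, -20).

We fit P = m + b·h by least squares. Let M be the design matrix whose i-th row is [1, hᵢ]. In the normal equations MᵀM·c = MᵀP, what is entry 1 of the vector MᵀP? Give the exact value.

Entry 1 ↔ basis 1, so (MᵀP)_{1} = Σᵢ Pᵢ = (1)·(1) + (1)·(-3) + (1)·(-4) + (1)·(-20) = -26.

-26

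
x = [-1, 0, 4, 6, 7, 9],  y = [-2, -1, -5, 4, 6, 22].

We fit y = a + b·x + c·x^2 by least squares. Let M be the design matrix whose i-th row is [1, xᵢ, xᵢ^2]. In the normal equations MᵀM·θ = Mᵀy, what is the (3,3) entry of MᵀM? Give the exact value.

10515

Row 3 ↔ basis x^2, column 3 ↔ basis x^2, so (MᵀM)_{3,3} = Σᵢ (x^2)·(x^2) = (1)·(1) + (0)·(0) + (16)·(16) + (36)·(36) + (49)·(49) + (81)·(81) = 10515.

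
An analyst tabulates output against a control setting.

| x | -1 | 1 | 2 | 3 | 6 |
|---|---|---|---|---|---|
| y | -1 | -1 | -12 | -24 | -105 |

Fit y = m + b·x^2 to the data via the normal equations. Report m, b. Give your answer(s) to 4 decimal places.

m = 1.5686, b = -2.9577

The normal system AᵀA·[m, b]ᵀ = Aᵀy is [[5, 51]; [51, 1395]]·[m, b]ᵀ = [-143, -4046]ᵀ.
det = 5·1395 − 51² = 4374.
m = ((-143)·1395 − 51·(-4046))/4374 = 2287/1458; b = (5·(-4046) − 51·(-143))/4374 = -12937/4374.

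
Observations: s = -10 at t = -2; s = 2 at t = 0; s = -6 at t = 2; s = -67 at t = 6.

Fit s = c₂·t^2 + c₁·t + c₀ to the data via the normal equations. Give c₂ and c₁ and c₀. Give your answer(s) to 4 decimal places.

AᵀA·[c₂, c₁, c₀]ᵀ = Aᵀs reads: 1328·c₂ + 216·c₁ + 44·c₀ = -2476;  216·c₂ + 44·c₁ + 6·c₀ = -394;  44·c₂ + 6·c₁ + 4·c₀ = -81.
Inverting the 3×3 Gram matrix, [c₂, c₁, c₀]ᵀ = [-365/176, 97/88, 10/11]ᵀ.

c₂ = -2.0739, c₁ = 1.1023, c₀ = 0.9091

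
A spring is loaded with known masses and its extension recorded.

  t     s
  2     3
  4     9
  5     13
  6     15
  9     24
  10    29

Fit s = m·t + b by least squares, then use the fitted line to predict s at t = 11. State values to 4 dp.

AᵀA·[m, b]ᵀ = Aᵀs reads: 262·m + 36·b = 703;  36·m + 6·b = 93.
(Σt·t = 262, Σt = 36, Σ1 = 6, Σt·s = 703, Σs = 93.)
Determinant 262·6 − 36² = 276.
m = (703·6 − 36·93)/276 = 145/46; b = (262·93 − 36·703)/276 = -157/46.
At t = 11: ŝ = (145/46)·(11) + (-157/46)·(1) = 719/23.

ŝ = 31.2609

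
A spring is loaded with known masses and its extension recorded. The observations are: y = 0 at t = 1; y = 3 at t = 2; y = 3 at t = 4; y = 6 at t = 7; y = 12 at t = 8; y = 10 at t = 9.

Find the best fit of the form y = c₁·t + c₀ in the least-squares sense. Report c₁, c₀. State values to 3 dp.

c₁ = 1.283, c₀ = -0.960

Entries of AᵀA: Σt·t = 215, Σt = 31, Σ1 = 6.
And Σt·y = 246, Σy = 34.
Eliminating c₀: 6·(row 1) − 31·(row 2) gives 329·c₁ = 6·246 − 31·34 = 422, so c₁ = 422/329.
Then c₀ = (34 − 31·(422/329))/6 = -316/329.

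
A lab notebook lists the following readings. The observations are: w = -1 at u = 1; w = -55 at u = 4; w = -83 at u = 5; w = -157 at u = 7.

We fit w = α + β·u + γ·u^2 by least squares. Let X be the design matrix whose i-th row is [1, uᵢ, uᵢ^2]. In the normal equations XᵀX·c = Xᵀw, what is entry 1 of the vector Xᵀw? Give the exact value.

-296

Entry 1 ↔ basis 1, so (Xᵀw)_{1} = Σᵢ wᵢ = (1)·(-1) + (1)·(-55) + (1)·(-83) + (1)·(-157) = -296.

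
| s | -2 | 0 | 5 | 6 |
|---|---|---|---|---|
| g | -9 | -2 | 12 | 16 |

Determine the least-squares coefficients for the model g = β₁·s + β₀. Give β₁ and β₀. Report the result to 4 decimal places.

β₁ = 3.0335, β₀ = -2.5754

From the data, Σs·s = 65, Σs = 9, Σ1 = 4.
Moment sums: Σs·g = 174, Σg = 17.
XᵀX·[β₁, β₀]ᵀ = Xᵀg becomes [[65, 9]; [9, 4]]·[β₁, β₀]ᵀ = [174, 17]ᵀ.
det = 65·4 − 9² = 179.
β₁ = (174·4 − 9·17)/179 = 543/179; β₀ = (65·17 − 9·174)/179 = -461/179.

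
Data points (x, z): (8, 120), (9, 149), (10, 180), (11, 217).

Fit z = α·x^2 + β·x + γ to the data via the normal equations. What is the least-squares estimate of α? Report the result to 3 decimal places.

α = 2.000

Setting ∂/∂α … = 0 gives: 35298·α + 3572·β + 366·γ = 64006;  3572·α + 366·β + 38·γ = 6488;  366·α + 38·β + 4·γ = 666.
(Σx^2·x^2 = 35298, Σx^2·x = 3572, Σx^2 = 366, Σx·x = 366, Σx = 38, Σ1 = 4, Σx^2·z = 64006, Σx·z = 6488, Σz = 666.)
Inverting the 3×3 Gram matrix, [α, β, γ]ᵀ = [2, -29/5, 193/5]ᵀ.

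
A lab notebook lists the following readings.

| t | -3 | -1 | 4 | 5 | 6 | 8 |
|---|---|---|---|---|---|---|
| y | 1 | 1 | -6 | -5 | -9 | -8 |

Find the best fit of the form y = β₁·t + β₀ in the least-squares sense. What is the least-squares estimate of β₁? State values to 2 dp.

Sums needed: Σt·t = 151, Σt = 19, Σ1 = 6.
Moment sums: Σt·y = -171, Σy = -26.
AᵀA·[β₁, β₀]ᵀ = Aᵀy becomes [[151, 19]; [19, 6]]·[β₁, β₀]ᵀ = [-171, -26]ᵀ.
Δ = 151·6 − 19² = 545.
β₁ = ((-171)·6 − 19·(-26))/545 = -532/545; β₀ = (151·(-26) − 19·(-171))/545 = -677/545.

β₁ = -0.98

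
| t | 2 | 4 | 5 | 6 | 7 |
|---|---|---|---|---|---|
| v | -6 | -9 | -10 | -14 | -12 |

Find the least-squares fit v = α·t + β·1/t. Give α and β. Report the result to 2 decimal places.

α = -1.85, β = -5.12

AᵀA·[α, β]ᵀ = Aᵀv reads: 130·α + 5·β = -266;  5·α + (70681/176400)·β = -949/84.
(Σt·t = 130, Σt·1/t = 5, Σ1/t·1/t = 70681/176400, Σt·v = -266, Σ1/t·v = -949/84.)
det = 130·(70681/176400) − 5² = 477853/17640.
α = ((-266)·(70681/176400) − 5·(-949/84))/(477853/17640) = -4418323/2389265; β = (130·(-949/84) − 5·(-266))/(477853/17640) = -2446500/477853.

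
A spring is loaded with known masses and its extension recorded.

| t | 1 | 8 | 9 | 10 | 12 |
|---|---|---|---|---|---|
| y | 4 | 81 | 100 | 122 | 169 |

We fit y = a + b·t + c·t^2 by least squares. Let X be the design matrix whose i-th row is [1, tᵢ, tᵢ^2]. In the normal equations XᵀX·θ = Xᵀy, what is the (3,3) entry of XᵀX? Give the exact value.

Row 3 ↔ basis t^2, column 3 ↔ basis t^2, so (XᵀX)_{3,3} = Σᵢ (t^2)·(t^2) = (1)·(1) + (64)·(64) + (81)·(81) + (100)·(100) + (144)·(144) = 41394.

41394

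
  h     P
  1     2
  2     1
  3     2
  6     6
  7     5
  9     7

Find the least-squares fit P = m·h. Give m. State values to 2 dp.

MᵀM·[m]ᵀ = MᵀP reads: 180·m = 144.
m = 144/180 = 0.8.

m = 0.80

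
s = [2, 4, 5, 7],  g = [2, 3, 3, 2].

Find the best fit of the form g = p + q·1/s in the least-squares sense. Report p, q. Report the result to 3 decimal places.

p = 2.854, q = -1.297

XᵀX·[p, q]ᵀ = Xᵀg reads: 4·p + (153/140)·q = 10;  (153/140)·p + (7309/19600)·q = 369/140.
Eliminating q: (7309/19600)·(row 1) − (153/140)·(row 2) gives (5827/19600)·p = (7309/19600)·10 − (153/140)·(369/140) = 16633/19600, so p = 16633/5827.
Then q = ((369/140) − (153/140)·(16633/5827))/(7309/19600) = -7560/5827.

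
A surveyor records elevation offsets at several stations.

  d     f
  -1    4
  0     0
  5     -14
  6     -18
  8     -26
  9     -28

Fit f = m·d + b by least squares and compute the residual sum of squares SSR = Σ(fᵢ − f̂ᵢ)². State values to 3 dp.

SSR = 3.649

From the data, Σd·d = 207, Σd = 27, Σ1 = 6.
And Σd·f = -642, Σf = -82.
Normal equations: [[207, 27]; [27, 6]]·[m, b]ᵀ = [-642, -82]ᵀ.
det = 207·6 − 27² = 513.
m = ((-642)·6 − 27·(-82))/513 = -182/57; b = (207·(-82) − 27·(-642))/513 = 40/57.
Residuals: 2/19, -40/57, 24/19, 26/57, -22/19, 2/57; SSR = 208/57.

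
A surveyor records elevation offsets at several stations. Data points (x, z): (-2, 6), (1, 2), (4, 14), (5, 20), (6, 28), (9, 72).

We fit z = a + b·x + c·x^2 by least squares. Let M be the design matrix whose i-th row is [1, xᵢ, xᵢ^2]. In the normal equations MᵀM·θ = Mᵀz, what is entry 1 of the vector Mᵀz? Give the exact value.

142

Entry 1 ↔ basis 1, so (Mᵀz)_{1} = Σᵢ zᵢ = (1)·(6) + (1)·(2) + (1)·(14) + (1)·(20) + (1)·(28) + (1)·(72) = 142.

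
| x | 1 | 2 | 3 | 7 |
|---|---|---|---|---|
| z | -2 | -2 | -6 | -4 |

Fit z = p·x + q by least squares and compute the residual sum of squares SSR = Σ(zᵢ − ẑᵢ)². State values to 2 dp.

SSR = 8.96

Forming MᵀM = [[63, 13]; [13, 4]] and Mᵀz = [-52, -14]ᵀ gives MᵀM·[p, q]ᵀ = Mᵀz.
Δ = 63·4 − 13² = 83.
p = ((-52)·4 − 13·(-14))/83 = -26/83; q = (63·(-14) − 13·(-52))/83 = -206/83.
Residuals: 66/83, 92/83, -214/83, 56/83; SSR = 744/83.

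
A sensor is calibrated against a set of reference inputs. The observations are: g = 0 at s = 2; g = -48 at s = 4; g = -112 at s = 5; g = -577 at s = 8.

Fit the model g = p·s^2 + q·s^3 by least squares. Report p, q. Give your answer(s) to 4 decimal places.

p = 3.0492, q = -1.5080

Sums needed: Σs^2·s^2 = 4993, Σs^2·s^3 = 36949, Σs^3·s^3 = 281929.
And Σs^2·g = -40496, Σs^3·g = -312496.
Determinant 4993·281929 − 36949² = 42442896.
p = ((-40496)·281929 − 36949·(-312496))/42442896 = 8088620/2652681; q = (4993·(-312496) − 36949·(-40496))/42442896 = -4000364/2652681.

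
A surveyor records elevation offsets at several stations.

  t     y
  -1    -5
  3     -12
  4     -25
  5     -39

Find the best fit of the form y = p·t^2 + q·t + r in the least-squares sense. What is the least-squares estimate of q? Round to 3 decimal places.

q = 1.927

Entries of MᵀM: Σt^2·t^2 = 963, Σt^2·t = 215, Σt^2 = 51, Σt·t = 51, Σt = 11, Σ1 = 4.
And Σt^2·y = -1488, Σt·y = -326, Σy = -81.
So MᵀM·[p, q, r]ᵀ = Mᵀy: [[963, 215, 51]; [215, 51, 11]; [51, 11, 4]]·[p, q, r]ᵀ = [-1488, -326, -81]ᵀ.
Row-reducing yields p = -3457/1804, q = 3477/1804, r = -504/451.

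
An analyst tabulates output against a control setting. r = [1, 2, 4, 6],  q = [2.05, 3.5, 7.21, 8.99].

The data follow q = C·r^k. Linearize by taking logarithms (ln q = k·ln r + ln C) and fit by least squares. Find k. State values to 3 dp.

Linearized form: ln q = k·ln r + ln C. From the 4 transformed points,
XᵀX = [[5.6127, 3.8712]; [3.8712, 4]], rhs = [7.5418, 6.1422]ᵀ  (here Σln r = 3.8712, Σ(ln r)² = 5.6127, Σln q = 6.1422, Σln r·ln q = 7.5418).
Slope k = (n·Σln r·ln q − Σln r·Σln q)/(n·Σ(ln r)² − (Σln r)²) = (4·7.5418 − 3.8712·6.1422)/7.4645 = 0.85602; ln C = (Σln q − k·Σln r)/n = 0.70709.

k = 0.856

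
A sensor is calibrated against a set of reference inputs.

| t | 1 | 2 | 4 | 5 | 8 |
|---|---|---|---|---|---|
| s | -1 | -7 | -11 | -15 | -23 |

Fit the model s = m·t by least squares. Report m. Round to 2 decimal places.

m = -2.89

Entries of MᵀM: Σt·t = 110.
Right-hand side: Σt·s = -318.
m = (-318)/110 = -2.89091.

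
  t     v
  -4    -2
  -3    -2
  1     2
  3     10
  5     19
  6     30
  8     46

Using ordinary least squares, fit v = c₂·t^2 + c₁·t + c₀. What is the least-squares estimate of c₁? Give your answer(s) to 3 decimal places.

c₁ = 2.041

Forming MᵀM = [[6436, 790, 160]; [790, 160, 16]; [160, 16, 7]] and Mᵀv = [4541, 689, 103]ᵀ gives MᵀM·[c₂, c₁, c₀]ᵀ = Mᵀv.
Inverting the 3×3 Gram matrix, [c₂, c₁, c₀]ᵀ = [3347/7042, 388055/190134, -77437/95067]ᵀ.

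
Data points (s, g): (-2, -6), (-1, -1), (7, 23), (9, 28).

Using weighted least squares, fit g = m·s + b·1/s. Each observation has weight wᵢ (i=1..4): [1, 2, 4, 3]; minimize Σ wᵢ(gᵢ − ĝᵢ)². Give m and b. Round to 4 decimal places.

m = 3.2226, b = -2.0052

XᵀWX·[m, b]ᵀ = XᵀWg reads: 445·m + 10·b = 1414;  10·m + (12535/5292)·b = 577/21.
(Σwᵢ·s·s = 445, Σwᵢ·s·1/s = 10, Σwᵢ·1/s·1/s = 12535/5292, Σwᵢ·s·g = 1414, Σwᵢ·1/s·g = 577/21.)
Determinant 445·(12535/5292) − 10² = 5048875/5292.
m = (1414·(12535/5292) − 10·(577/21))/(5048875/5292) = 650818/201955; b = (445·(577/21) − 10·1414)/(5048875/5292) = -404964/201955.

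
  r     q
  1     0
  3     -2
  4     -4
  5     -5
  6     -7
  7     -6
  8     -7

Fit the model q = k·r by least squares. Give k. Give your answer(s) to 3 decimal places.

Forming XᵀX = [[200]] and Xᵀq = [-187]ᵀ gives XᵀX·[k]ᵀ = Xᵀq.
k = (-187)/200 = -0.935.

k = -0.935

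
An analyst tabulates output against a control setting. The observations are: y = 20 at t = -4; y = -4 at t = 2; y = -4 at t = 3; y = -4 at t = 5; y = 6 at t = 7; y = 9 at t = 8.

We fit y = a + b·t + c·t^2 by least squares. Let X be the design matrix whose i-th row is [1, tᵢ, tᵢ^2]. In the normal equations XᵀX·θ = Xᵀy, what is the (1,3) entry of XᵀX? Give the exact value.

167

Row 1 ↔ basis 1, column 3 ↔ basis t^2, so (XᵀX)_{1,3} = Σᵢ t^2 = (1)·(16) + (1)·(4) + (1)·(9) + (1)·(25) + (1)·(49) + (1)·(64) = 167.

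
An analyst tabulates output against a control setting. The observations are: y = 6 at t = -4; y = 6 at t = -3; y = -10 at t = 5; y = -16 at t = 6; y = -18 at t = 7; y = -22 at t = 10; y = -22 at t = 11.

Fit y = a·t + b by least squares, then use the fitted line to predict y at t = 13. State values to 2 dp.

AᵀA·[a, b]ᵀ = Aᵀy reads: 356·a + 32·b = -776;  32·a + 7·b = -76.
(Σt·t = 356, Σt = 32, Σ1 = 7, Σt·y = -776, Σy = -76.)
Determinant 356·7 − 32² = 1468.
a = ((-776)·7 − 32·(-76))/1468 = -750/367; b = (356·(-76) − 32·(-776))/1468 = -556/367.
At t = 13: ŷ = (-750/367)·(13) + (-556/367)·(1) = -10306/367.

ŷ = -28.08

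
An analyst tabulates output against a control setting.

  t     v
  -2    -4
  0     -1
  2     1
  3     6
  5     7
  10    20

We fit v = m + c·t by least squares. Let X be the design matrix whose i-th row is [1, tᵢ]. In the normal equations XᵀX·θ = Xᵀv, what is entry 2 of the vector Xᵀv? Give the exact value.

Entry 2 ↔ basis t, so (Xᵀv)_{2} = Σᵢ (t)·vᵢ = (-2)·(-4) + (0)·(-1) + (2)·(1) + (3)·(6) + (5)·(7) + (10)·(20) = 263.

263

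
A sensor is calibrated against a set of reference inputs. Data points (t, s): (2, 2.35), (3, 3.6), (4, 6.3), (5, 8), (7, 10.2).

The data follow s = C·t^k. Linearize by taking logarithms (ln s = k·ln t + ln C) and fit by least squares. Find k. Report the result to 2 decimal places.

Let Y = ln s. Fitting Y = k·ln t + ln C by least squares:
Σln t = 6.7334, Σ(ln t)² = 9.9861, Σln s = 8.3777, Σln t·ln s = 12.4169.
Equations: 9.9861·k + 6.7334·ln C = 12.4169;  6.7334·k + 5·ln C = 8.3777.
Δ = 9.9861·5 − (6.7334)² = 4.5917; k = (12.4169·5 − 6.7334·8.3777)/4.5917 = 1.23572, ln C = (9.9861·8.3777 − 6.7334·12.4169)/4.5917 = 0.01143.

k = 1.24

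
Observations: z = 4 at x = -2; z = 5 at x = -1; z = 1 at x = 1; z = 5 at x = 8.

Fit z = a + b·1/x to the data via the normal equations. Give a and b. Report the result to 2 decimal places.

Entries of MᵀM: Σ1 = 4, Σ1/x = -3/8, Σ1/x·1/x = 145/64.
Moment sums: Σz = 15, Σ1/x·z = -43/8.
Δ = 4·(145/64) − (-3/8)² = 571/64.
a = (15·(145/64) − (-3/8)·(-43/8))/(571/64) = 2046/571; b = (4·(-43/8) − (-3/8)·15)/(571/64) = -1016/571.

a = 3.58, b = -1.78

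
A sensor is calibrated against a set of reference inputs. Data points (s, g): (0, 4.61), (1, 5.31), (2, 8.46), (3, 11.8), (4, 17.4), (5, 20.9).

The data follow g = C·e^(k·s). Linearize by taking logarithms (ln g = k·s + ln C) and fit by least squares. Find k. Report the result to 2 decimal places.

k = 0.33

Linearized form: ln g = k·s + ln C. From the 6 transformed points,
Sums: Σs = 15.0000, Σ(s)² = 55.0000, Σln g = 13.6975, Σs·ln g = 39.9692.
Normal system: [[55.0000, 15.0000]; [15.0000, 6]]·[k, ln C]ᵀ = [39.9692, 13.6975]ᵀ.
Slope k = (n·Σs·ln g − Σs·Σln g)/(n·Σ(s)² − (Σs)²) = (6·39.9692 − 15.0000·13.6975)/105.0000 = 0.32717; ln C = (Σln g − k·Σs)/n = 1.46499.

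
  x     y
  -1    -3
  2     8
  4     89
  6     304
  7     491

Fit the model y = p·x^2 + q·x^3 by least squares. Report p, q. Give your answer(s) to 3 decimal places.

Forming AᵀA = [[3970, 25638]; [25638, 168466]] and Aᵀy = [36456, 239840]ᵀ gives AᵀA·[p, q]ᵀ = Aᵀy.
Eliminating q: 168466·(row 1) − 25638·(row 2) gives 11502976·p = 168466·36456 − 25638·239840 = -7421424, so p = -463839/718936.
Then q = (239840 − 25638·(-463839/718936))/168466 = 1094117/718936.

p = -0.645, q = 1.522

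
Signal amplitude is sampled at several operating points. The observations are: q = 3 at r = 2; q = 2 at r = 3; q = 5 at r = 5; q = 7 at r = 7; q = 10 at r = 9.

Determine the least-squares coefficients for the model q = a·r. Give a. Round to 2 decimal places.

Sums needed: Σr·r = 168.
And Σr·q = 176.
Hence a = 176 / 168 ≈ 1.04762.

a = 1.05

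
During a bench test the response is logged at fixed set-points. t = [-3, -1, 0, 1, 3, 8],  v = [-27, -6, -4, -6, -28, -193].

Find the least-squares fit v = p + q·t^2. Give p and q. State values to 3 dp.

Setting ∂/∂p … = 0 gives: 6·p + 84·q = -264;  84·p + 4260·q = -12859.
(Σ1 = 6, Σt^2 = 84, Σt^2·t^2 = 4260, Σv = -264, Σt^2·v = -12859.)
Determinant 6·4260 − 84² = 18504.
p = ((-264)·4260 − 84·(-12859))/18504 = -3707/1542; q = (6·(-12859) − 84·(-264))/18504 = -9163/3084.

p = -2.404, q = -2.971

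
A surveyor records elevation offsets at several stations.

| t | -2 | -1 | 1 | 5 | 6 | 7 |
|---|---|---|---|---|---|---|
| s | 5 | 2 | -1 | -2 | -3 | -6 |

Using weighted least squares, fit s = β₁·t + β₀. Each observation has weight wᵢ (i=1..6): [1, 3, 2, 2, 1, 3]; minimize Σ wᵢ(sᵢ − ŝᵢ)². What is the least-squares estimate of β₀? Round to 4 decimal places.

β₀ = 1.3249

Normal-equation sums: Σwᵢ·t·t = 242, Σwᵢ·t = 34, Σwᵢ·1 = 12.
For XᵀWs: Σwᵢ·t·s = -182, Σwᵢ·s = -16.
So XᵀWX·[β₁, β₀]ᵀ = XᵀWs: [[242, 34]; [34, 12]]·[β₁, β₀]ᵀ = [-182, -16]ᵀ.
Determinant 242·12 − 34² = 1748.
β₁ = ((-182)·12 − 34·(-16))/1748 = -410/437; β₀ = (242·(-16) − 34·(-182))/1748 = 579/437.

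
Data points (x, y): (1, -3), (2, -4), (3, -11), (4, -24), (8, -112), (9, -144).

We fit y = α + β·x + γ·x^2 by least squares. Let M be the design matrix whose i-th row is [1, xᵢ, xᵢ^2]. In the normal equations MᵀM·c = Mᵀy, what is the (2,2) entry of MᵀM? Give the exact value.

175

Row 2 ↔ basis x, column 2 ↔ basis x, so (MᵀM)_{2,2} = Σᵢ (x)·(x) = (1)·(1) + (2)·(2) + (3)·(3) + (4)·(4) + (8)·(8) + (9)·(9) = 175.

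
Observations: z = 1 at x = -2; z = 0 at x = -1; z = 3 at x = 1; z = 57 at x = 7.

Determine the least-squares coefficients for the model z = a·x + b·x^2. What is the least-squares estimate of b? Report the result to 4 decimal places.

b = 0.9606

Sums needed: Σx·x = 55, Σx·x^2 = 335, Σx^2·x^2 = 2419.
Moment sums: Σx·z = 400, Σx^2·z = 2800.
Eliminating b: 2419·(row 1) − 335·(row 2) gives 20820·a = 2419·400 − 335·2800 = 29600, so a = 1480/1041.
Then b = (2800 − 335·(1480/1041))/2419 = 1000/1041.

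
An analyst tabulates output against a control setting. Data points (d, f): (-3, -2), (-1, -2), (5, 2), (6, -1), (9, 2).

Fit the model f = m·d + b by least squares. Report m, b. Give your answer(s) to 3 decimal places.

m = 0.329, b = -1.254

Forming XᵀX = [[152, 16]; [16, 5]] and Xᵀf = [30, -1]ᵀ gives XᵀX·[m, b]ᵀ = Xᵀf.
Eliminating b: 5·(row 1) − 16·(row 2) gives 504·m = 5·30 − 16·(-1) = 166, so m = 83/252.
Then b = ((-1) − 16·(83/252))/5 = -79/63.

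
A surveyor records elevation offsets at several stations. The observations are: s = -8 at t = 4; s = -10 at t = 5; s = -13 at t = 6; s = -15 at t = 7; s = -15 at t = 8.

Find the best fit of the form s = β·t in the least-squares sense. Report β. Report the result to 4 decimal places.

β = -2.0263

AᵀA·[β]ᵀ = Aᵀs reads: 190·β = -385.
β = (-385)/190 = -2.02632.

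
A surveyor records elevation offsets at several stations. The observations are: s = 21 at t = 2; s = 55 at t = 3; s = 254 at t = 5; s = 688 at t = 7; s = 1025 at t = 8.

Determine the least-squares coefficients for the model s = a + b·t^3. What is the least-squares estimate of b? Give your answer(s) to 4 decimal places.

Entries of XᵀX: Σ1 = 5, Σt^3 = 1015, Σt^3·t^3 = 396211.
Moment sums: Σs = 2043, Σt^3·s = 794187.
Determinant 5·396211 − 1015² = 950830.
a = (2043·396211 − 1015·794187)/950830 = 1679634/475415; b = (5·794187 − 1015·2043)/950830 = 189729/95083.

b = 1.9954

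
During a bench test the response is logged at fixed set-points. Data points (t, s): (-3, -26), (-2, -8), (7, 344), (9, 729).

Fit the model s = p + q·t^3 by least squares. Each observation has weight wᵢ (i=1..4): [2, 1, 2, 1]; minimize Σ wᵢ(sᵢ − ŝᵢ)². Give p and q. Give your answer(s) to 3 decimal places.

p = 0.798, q = 0.999

Compute the Gram sums: Σwᵢ·1 = 6, Σwᵢ·t^3 = 1353, Σwᵢ·t^3·t^3 = 768261.
Moment sums: Σwᵢ·s = 1357, Σwᵢ·t^3·s = 768893.
det = 6·768261 − 1353² = 2778957.
p = (1357·768261 − 1353·768893)/2778957 = 739316/926319; q = (6·768893 − 1353·1357)/2778957 = 308593/308773.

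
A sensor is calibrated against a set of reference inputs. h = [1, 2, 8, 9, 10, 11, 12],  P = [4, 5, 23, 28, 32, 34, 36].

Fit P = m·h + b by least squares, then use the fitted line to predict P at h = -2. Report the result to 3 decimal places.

P̂ = -6.269

With design matrix X, XᵀX = [[515, 53]; [53, 7]] and XᵀP = [1576, 162]ᵀ.
Δ = 515·7 − 53² = 796.
m = (1576·7 − 53·162)/796 = 1223/398; b = (515·162 − 53·1576)/796 = -49/398.
At h = -2: P̂ = (1223/398)·(-2) + (-49/398)·(1) = -2495/398.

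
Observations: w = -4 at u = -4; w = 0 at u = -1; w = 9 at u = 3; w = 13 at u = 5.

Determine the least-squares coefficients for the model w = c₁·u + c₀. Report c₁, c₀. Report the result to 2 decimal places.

The normal equations are: 51·c₁ + 3·c₀ = 108;  3·c₁ + 4·c₀ = 18.
det = 51·4 − 3² = 195.
c₁ = (108·4 − 3·18)/195 = 126/65; c₀ = (51·18 − 3·108)/195 = 198/65.

c₁ = 1.94, c₀ = 3.05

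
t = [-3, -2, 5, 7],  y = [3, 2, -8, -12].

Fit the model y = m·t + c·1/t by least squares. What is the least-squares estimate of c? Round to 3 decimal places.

c = 4.144

Normal-equation sums: Σt·t = 87, Σt·1/t = 4, Σ1/t·1/t = 18589/44100.
And Σt·y = -137, Σ1/t·y = -186/35.
Normal equations: [[87, 4]; [4, 18589/44100]]·[m, c]ᵀ = [-137, -186/35]ᵀ.
det = 87·(18589/44100) − 4² = 303881/14700.
m = ((-137)·(18589/44100) − 4·(-186/35))/(303881/14700) = -1609253/911643; c = (87·(-186/35) − 4·(-137))/(303881/14700) = 1259160/303881.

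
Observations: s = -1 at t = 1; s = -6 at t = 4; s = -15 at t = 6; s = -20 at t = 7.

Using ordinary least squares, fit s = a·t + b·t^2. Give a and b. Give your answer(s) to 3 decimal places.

From the data, Σt·t = 102, Σt·t^2 = 624, Σt^2·t^2 = 3954.
Right-hand side: Σt·s = -255, Σt^2·s = -1617.
So AᵀA·[a, b]ᵀ = Aᵀs: [[102, 624]; [624, 3954]]·[a, b]ᵀ = [-255, -1617]ᵀ.
det = 102·3954 − 624² = 13932.
a = ((-255)·3954 − 624·(-1617))/13932 = 41/774; b = (102·(-1617) − 624·(-255))/13932 = -323/774.

a = 0.053, b = -0.417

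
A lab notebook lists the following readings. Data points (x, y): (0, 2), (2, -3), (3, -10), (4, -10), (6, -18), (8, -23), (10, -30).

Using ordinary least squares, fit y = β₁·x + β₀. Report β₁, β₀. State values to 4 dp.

β₁ = -3.1907, β₀ = 1.8988

From the data, Σx·x = 229, Σx = 33, Σ1 = 7.
Moment sums: Σx·y = -668, Σy = -92.
MᵀM·[β₁, β₀]ᵀ = Mᵀy becomes [[229, 33]; [33, 7]]·[β₁, β₀]ᵀ = [-668, -92]ᵀ.
Eliminating β₀: 7·(row 1) − 33·(row 2) gives 514·β₁ = 7·(-668) − 33·(-92) = -1640, so β₁ = -820/257.
Then β₀ = ((-92) − 33·(-820/257))/7 = 488/257.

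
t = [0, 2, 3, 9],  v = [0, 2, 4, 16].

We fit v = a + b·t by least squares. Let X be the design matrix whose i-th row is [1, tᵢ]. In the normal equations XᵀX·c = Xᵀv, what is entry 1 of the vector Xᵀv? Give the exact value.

Entry 1 ↔ basis 1, so (Xᵀv)_{1} = Σᵢ vᵢ = (1)·(0) + (1)·(2) + (1)·(4) + (1)·(16) = 22.

22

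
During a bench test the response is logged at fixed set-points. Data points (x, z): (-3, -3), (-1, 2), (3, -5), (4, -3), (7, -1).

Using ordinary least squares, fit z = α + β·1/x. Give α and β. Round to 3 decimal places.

Entries of AᵀA: Σ1 = 5, Σ1/x = -17/28, Σ1/x·1/x = 9209/7056.
And Σz = -10, Σ1/x·z = -299/84.
AᵀA·[α, β]ᵀ = Aᵀz becomes [[5, -17/28]; [-17/28, 9209/7056]]·[α, β]ᵀ = [-10, -299/84]ᵀ.
Δ = 5·(9209/7056) − (-17/28)² = 10861/1764.
α = ((-10)·(9209/7056) − (-17/28)·(-299/84))/(10861/1764) = -107339/43444; β = (5·(-299/84) − (-17/28)·(-10))/(10861/1764) = -42105/10861.

α = -2.471, β = -3.877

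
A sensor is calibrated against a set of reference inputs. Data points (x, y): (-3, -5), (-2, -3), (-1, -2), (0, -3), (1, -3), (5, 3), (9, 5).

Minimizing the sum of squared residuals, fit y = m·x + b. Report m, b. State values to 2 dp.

m = 0.83, b = -2.20

Normal-equation sums: Σx·x = 121, Σx = 9, Σ1 = 7.
And Σx·y = 80, Σy = -8.
Eliminating b: 7·(row 1) − 9·(row 2) gives 766·m = 7·80 − 9·(-8) = 632, so m = 316/383.
Then b = ((-8) − 9·(316/383))/7 = -844/383.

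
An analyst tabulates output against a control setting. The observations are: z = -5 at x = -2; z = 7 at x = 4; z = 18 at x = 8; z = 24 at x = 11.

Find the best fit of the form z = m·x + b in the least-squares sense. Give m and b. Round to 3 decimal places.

Sums needed: Σx·x = 205, Σx = 21, Σ1 = 4.
Right-hand side: Σx·z = 446, Σz = 44.
So AᵀA·[m, b]ᵀ = Aᵀz: [[205, 21]; [21, 4]]·[m, b]ᵀ = [446, 44]ᵀ.
Eliminating b: 4·(row 1) − 21·(row 2) gives 379·m = 4·446 − 21·44 = 860, so m = 860/379.
Then b = (44 − 21·(860/379))/4 = -346/379.

m = 2.269, b = -0.913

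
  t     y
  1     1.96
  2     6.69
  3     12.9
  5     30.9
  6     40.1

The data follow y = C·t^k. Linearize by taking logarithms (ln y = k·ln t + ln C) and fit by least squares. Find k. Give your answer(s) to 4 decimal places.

With ln yᵢ as the transformed response and ln tᵢ as the regressor:
Over the data: Σln t = 5.1930, Σ(ln t)² = 7.4881, Σln y = 12.2529, Σln t·ln y = 16.2625.
Normal system: [[7.4881, 5.1930]; [5.1930, 5]]·[k, ln C]ᵀ = [16.2625, 12.2529]ᵀ.
Δ = 7.4881·5 − (5.1930)² = 10.4737; k = (16.2625·5 − 5.1930·12.2529)/10.4737 = 1.68837, ln C = (7.4881·12.2529 − 5.1930·16.2625)/10.4737 = 0.69706.

k = 1.6884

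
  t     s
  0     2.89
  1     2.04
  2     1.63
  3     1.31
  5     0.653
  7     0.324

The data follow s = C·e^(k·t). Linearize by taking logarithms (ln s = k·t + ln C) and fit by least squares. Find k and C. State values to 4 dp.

k = -0.3076, C = 2.9627

Linearized form: ln s = k·t + ln C. From the 6 transformed points,
Σt = 18.0000, Σ(t)² = 88.0000, Σln s = 0.9796, Σt·ln s = -7.5198.
Equations: 88.0000·k + 18.0000·ln C = -7.5198;  18.0000·k + 6·ln C = 0.9796.
Slope k = (n·Σt·ln s − Σt·Σln s)/(n·Σ(t)² − (Σt)²) = (6·-7.5198 − 18.0000·0.9796)/204.0000 = -0.30761; ln C = (Σln s − k·Σt)/n = 1.08609, so C = exp(1.08609) = 2.96268.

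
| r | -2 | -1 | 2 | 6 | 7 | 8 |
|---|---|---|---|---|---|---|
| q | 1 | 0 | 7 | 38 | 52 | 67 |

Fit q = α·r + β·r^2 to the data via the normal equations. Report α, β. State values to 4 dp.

α = 1.1912, β = 0.8895

Compute the Gram sums: Σr·r = 158, Σr·r^2 = 1070, Σr^2·r^2 = 7826.
Moment sums: Σr·q = 1140, Σr^2·q = 8236.
Normal equations: [[158, 1070]; [1070, 7826]]·[α, β]ᵀ = [1140, 8236]ᵀ.
Δ = 158·7826 − 1070² = 91608.
α = (1140·7826 − 1070·8236)/91608 = 1240/1041; β = (158·8236 − 1070·1140)/91608 = 926/1041.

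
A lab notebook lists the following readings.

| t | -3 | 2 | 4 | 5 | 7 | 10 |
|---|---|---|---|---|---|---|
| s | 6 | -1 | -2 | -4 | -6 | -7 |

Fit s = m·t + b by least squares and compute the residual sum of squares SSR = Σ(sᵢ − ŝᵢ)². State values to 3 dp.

Normal-equation sums: Σt·t = 203, Σt = 25, Σ1 = 6.
Right-hand side: Σt·s = -160, Σs = -14.
Normal equations: [[203, 25]; [25, 6]]·[m, b]ᵀ = [-160, -14]ᵀ.
Determinant 203·6 − 25² = 593.
m = ((-160)·6 − 25·(-14))/593 = -610/593; b = (203·(-14) − 25·(-160))/593 = 1158/593.
Residuals: 570/593, -531/593, 96/593, -480/593, -446/593, 791/593; SSR = 2818/593.

SSR = 4.752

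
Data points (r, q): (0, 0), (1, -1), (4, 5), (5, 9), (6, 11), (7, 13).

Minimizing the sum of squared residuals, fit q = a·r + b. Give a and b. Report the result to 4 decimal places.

XᵀX·[a, b]ᵀ = Xᵀq reads: 127·a + 23·b = 221;  23·a + 6·b = 37.
Eliminating b: 6·(row 1) − 23·(row 2) gives 233·a = 6·221 − 23·37 = 475, so a = 475/233.
Then b = (37 − 23·(475/233))/6 = -384/233.

a = 2.0386, b = -1.6481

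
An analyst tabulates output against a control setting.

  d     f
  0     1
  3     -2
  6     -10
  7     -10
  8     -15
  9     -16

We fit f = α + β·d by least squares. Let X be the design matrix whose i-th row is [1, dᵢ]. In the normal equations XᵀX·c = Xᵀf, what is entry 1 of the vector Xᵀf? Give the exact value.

-52

Entry 1 ↔ basis 1, so (Xᵀf)_{1} = Σᵢ fᵢ = (1)·(1) + (1)·(-2) + (1)·(-10) + (1)·(-10) + (1)·(-15) + (1)·(-16) = -52.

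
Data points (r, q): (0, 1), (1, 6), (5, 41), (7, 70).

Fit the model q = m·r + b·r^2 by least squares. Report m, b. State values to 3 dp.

Normal-equation sums: Σr·r = 75, Σr·r^2 = 469, Σr^2·r^2 = 3027.
Right-hand side: Σr·q = 701, Σr^2·q = 4461.
MᵀM·[m, b]ᵀ = Mᵀq becomes [[75, 469]; [469, 3027]]·[m, b]ᵀ = [701, 4461]ᵀ.
Determinant 75·3027 − 469² = 7064.
m = (701·3027 − 469·4461)/7064 = 14859/3532; b = (75·4461 − 469·701)/7064 = 2903/3532.

m = 4.207, b = 0.822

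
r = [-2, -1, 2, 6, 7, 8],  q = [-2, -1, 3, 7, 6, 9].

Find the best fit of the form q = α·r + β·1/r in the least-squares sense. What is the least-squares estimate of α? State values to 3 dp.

α = 1.048

Setting ∂/∂α … = 0 gives: 158·α + 6·β = 167;  6·α + (44137/28224)·β = 1117/168.
Eliminating β: (44137/28224)·(row 1) − 6·(row 2) gives (2978791/14112)·α = (44137/28224)·167 − 6·(1117/168) = 6244943/28224, so α = 6244943/5957582.
Then β = ((1117/168) − 6·(6244943/5957582))/(44137/28224) = 684600/2978791.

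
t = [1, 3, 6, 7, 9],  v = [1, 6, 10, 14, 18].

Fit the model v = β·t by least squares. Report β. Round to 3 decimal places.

β = 1.926

Sums needed: Σt·t = 176.
For Aᵀv: Σt·v = 339.
Normal equations: [[176]]·[β]ᵀ = [339]ᵀ.
Hence β = 339 / 176 ≈ 1.92614.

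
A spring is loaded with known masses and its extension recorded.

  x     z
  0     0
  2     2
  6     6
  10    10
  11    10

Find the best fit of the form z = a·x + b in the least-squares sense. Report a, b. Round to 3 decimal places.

Compute the Gram sums: Σx·x = 261, Σx = 29, Σ1 = 5.
Moment sums: Σx·z = 250, Σz = 28.
AᵀA·[a, b]ᵀ = Aᵀz becomes [[261, 29]; [29, 5]]·[a, b]ᵀ = [250, 28]ᵀ.
Determinant 261·5 − 29² = 464.
a = (250·5 − 29·28)/464 = 219/232; b = (261·28 − 29·250)/464 = 1/8.

a = 0.944, b = 0.125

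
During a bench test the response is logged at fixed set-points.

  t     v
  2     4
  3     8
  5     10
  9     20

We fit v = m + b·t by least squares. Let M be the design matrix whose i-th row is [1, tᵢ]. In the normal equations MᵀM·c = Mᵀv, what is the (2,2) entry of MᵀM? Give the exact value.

119

Row 2 ↔ basis t, column 2 ↔ basis t, so (MᵀM)_{2,2} = Σᵢ (t)·(t) = (2)·(2) + (3)·(3) + (5)·(5) + (9)·(9) = 119.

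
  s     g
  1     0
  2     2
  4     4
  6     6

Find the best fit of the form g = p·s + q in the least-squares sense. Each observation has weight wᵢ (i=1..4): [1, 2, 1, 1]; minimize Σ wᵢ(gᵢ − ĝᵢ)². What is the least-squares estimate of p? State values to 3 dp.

p = 1.125

The normal system AᵀWA·[p, q]ᵀ = AᵀWg is [[61, 15]; [15, 5]]·[p, q]ᵀ = [60, 14]ᵀ.
Δ = 61·5 − 15² = 80.
p = (60·5 − 15·14)/80 = 9/8; q = (61·14 − 15·60)/80 = -23/40.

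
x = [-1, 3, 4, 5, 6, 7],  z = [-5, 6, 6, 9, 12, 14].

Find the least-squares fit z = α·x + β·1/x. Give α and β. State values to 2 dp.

α = 1.81, β = 2.75

Entries of AᵀA: Σx·x = 136, Σx·1/x = 6, Σ1/x·1/x = 222581/176400.
Right-hand side: Σx·z = 262, Σ1/x·z = 143/10.
AᵀA·[α, β]ᵀ = Aᵀz becomes [[136, 6]; [6, 222581/176400]]·[α, β]ᵀ = [262, 143/10]ᵀ.
Δ = 136·(222581/176400) − 6² = 2990077/22050.
α = (262·(222581/176400) − 6·(143/10))/(2990077/22050) = 21590551/11960308; β = (136·(143/10) − 6·262)/(2990077/22050) = 8220240/2990077.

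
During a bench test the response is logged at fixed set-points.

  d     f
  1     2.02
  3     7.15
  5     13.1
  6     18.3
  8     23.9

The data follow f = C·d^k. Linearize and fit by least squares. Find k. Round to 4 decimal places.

k = 1.2002

With ln fᵢ as the transformed response and ln dᵢ as the regressor:
XᵀX = [[11.3317, 6.5793]; [6.5793, 5]], rhs = [18.1099, 11.3236]ᵀ  (here Σln d = 6.5793, Σ(ln d)² = 11.3317, Σln f = 11.3236, Σln d·ln f = 18.1099).
Solving (det = 13.3720): k = 1.20017, ln C = 0.68547.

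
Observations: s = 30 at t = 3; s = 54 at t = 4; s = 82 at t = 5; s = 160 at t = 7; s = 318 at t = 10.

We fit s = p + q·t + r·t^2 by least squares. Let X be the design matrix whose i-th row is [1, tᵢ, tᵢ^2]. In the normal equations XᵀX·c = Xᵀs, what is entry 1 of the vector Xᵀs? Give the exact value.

Entry 1 ↔ basis 1, so (Xᵀs)_{1} = Σᵢ sᵢ = (1)·(30) + (1)·(54) + (1)·(82) + (1)·(160) + (1)·(318) = 644.

644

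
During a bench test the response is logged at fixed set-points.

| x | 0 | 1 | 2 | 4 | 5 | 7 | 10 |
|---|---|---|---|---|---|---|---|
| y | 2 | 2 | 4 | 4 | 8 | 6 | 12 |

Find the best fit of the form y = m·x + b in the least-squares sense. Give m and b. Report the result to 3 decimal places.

m = 0.943, b = 1.523

Sums needed: Σx·x = 195, Σx = 29, Σ1 = 7.
For Mᵀy: Σx·y = 228, Σy = 38.
So MᵀM·[m, b]ᵀ = Mᵀy: [[195, 29]; [29, 7]]·[m, b]ᵀ = [228, 38]ᵀ.
Determinant 195·7 − 29² = 524.
m = (228·7 − 29·38)/524 = 247/262; b = (195·38 − 29·228)/524 = 399/262.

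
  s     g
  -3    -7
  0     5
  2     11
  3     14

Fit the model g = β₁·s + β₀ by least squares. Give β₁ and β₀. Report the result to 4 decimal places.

Forming XᵀX = [[22, 2]; [2, 4]] and Xᵀg = [85, 23]ᵀ gives XᵀX·[β₁, β₀]ᵀ = Xᵀg.
Eliminating β₀: 4·(row 1) − 2·(row 2) gives 84·β₁ = 4·85 − 2·23 = 294, so β₁ = 7/2.
Then β₀ = (23 − 2·(7/2))/4 = 4.

β₁ = 3.5000, β₀ = 4.0000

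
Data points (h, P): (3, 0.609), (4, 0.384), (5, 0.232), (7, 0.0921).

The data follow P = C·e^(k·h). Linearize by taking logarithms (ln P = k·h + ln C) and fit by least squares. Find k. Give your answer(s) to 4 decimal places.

k = -0.4738

Linearized form: ln P = k·h + ln C. From the 4 transformed points,
AᵀA = [[99.0000, 19.0000]; [19.0000, 4]], rhs = [-29.3155, -5.2989]ᵀ  (here Σh = 19.0000, Σ(h)² = 99.0000, Σln P = -5.2989, Σh·ln P = -29.3155).
Δ = 99.0000·4 − (19.0000)² = 35.0000; k = (-29.3155·4 − 19.0000·-5.2989)/35.0000 = -0.47377, ln C = (99.0000·-5.2989 − 19.0000·-29.3155)/35.0000 = 0.92568.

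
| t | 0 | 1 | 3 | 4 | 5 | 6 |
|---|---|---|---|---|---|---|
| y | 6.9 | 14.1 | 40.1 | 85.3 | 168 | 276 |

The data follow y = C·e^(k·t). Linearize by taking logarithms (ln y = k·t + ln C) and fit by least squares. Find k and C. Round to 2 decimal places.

k = 0.62, C = 7.07

Let Y = ln y. Fitting Y = k·t + ln C by least squares:
Σt = 19.0000, Σ(t)² = 87.0000, Σln y = 23.4596, Σt·ln y = 90.8472.
Equations: 87.0000·k + 19.0000·ln C = 90.8472;  19.0000·k + 6·ln C = 23.4596.
Δ = 87.0000·6 − (19.0000)² = 161.0000; k = (90.8472·6 − 19.0000·23.4596)/161.0000 = 0.61709, ln C = (87.0000·23.4596 − 19.0000·90.8472)/161.0000 = 1.95583, so C = exp(1.95583) = 7.06980.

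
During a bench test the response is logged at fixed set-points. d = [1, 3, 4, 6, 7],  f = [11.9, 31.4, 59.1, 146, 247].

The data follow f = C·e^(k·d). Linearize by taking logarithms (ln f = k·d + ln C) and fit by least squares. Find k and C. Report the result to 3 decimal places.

Let Y = ln f. Fitting Y = k·d + ln C by least squares:
AᵀA = [[111.0000, 21.0000]; [21.0000, 5]], rhs = [97.6012, 20.4956]ᵀ  (here Σd = 21.0000, Σ(d)² = 111.0000, Σln f = 20.4956, Σd·ln f = 97.6012).
Slope k = (n·Σd·ln f − Σd·Σln f)/(n·Σ(d)² − (Σd)²) = (5·97.6012 − 21.0000·20.4956)/114.0000 = 0.50526; ln C = (Σln f − k·Σd)/n = 1.97704, so C = exp(1.97704) = 7.22133.

k = 0.505, C = 7.221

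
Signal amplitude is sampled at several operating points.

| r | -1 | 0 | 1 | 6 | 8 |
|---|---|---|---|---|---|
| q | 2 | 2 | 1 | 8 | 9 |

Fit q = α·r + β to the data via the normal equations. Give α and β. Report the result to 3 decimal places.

α = 0.914, β = 1.841

The normal equations are: 102·α + 14·β = 119;  14·α + 5·β = 22.
Determinant 102·5 − 14² = 314.
α = (119·5 − 14·22)/314 = 287/314; β = (102·22 − 14·119)/314 = 289/157.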